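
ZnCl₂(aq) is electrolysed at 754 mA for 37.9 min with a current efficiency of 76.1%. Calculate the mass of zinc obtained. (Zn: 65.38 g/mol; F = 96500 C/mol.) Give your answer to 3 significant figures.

0.442 g

Q = 0.754 × 2274 = 1715 C
n(e⁻) = 1715 / 96500 = 0.01777 mol
Zn²⁺ + 2e⁻ → Zn, so theoretical m(Zn) = 0.008885 × 65.38 = 0.5809 g
Actual mass = 76.1% × 0.5809 = 0.442 g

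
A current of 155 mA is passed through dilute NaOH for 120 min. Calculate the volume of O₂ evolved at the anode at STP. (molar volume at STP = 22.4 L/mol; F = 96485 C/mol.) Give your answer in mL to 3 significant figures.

Q = 0.155 A × 7200 s = 1116 C
Moles of electrons = 1116 / 96485 = 0.01157 mol
2H₂O → O₂ + 4H⁺ + 4e⁻, so n(O₂) = 0.01157 / 4 = 0.002893 mol
V = 0.002893 × 22.4 = 0.06480 L
= 64.8 mL

64.8 mL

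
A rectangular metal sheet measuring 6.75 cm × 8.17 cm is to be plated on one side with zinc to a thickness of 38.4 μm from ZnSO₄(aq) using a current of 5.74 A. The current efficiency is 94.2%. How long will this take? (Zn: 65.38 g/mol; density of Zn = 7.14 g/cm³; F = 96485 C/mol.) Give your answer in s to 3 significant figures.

825 s

Plated area = 6.75 × 8.17 = 55.15 cm²
Volume = 55.15 × 38.4×10⁻⁴ cm = 0.2118 cm³
m(Zn) = 0.2118 × 7.14 = 1.512 g
n(Zn) = 1.512 / 65.38 = 0.02313 mol; n(e⁻) = 2 × 0.02313 = 0.04626 mol
Q = 0.04626 × 96485 / 0.942 = 4738 C
t = 4738 / 5.74 = 825.4 s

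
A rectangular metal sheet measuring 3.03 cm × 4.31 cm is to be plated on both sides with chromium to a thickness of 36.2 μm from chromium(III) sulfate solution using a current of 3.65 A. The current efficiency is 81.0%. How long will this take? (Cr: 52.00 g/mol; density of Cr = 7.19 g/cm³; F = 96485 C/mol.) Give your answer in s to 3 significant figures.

1280 s

Plated area = 2 × 3.03 × 4.31 = 26.12 cm²
Volume = 26.12 × 36.2×10⁻⁴ cm = 0.09455 cm³
m(Cr) = 0.09455 × 7.19 = 0.6798 g
n(Cr) = 0.6798 / 52.00 = 0.01307 mol; n(e⁻) = 3 × 0.01307 = 0.03921 mol
Q = 0.03921 × 96485 / 0.810 = 4671 C
t = 4671 / 3.65 = 1280 s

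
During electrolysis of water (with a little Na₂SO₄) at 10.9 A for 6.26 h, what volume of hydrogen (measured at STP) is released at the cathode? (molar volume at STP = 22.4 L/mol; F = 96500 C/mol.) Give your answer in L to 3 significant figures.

28.5 L

Charge passed = 10.9 × 22536 = 2.456×10^5 C
n(e⁻) = 2.456×10^5 / 96500 = 2.545 mol
2H⁺ + 2e⁻ → H₂, so n(H₂) = 2.545 / 2 = 1.273 mol
V = 1.273 × 22.4 = 28.52 L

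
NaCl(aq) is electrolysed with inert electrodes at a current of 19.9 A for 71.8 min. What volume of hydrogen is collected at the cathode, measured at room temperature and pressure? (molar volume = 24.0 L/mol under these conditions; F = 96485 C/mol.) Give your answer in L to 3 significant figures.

Charge passed = 19.9 × 4308 = 85730 C
n(e⁻) = Q/F = 85730/96485 = 0.8885 mol
2H⁺ + 2e⁻ → H₂, so n(H₂) = 0.8885 / 2 = 0.4443 mol
V = 0.4443 × 24.0 = 10.66 L

10.7 L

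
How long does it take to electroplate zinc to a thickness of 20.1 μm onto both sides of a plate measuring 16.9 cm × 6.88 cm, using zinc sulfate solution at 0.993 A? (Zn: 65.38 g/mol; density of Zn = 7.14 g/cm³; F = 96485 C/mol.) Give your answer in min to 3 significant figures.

165 min

Plated area = 2 × 16.9 × 6.88 = 232.5 cm²
Volume = 232.5 × 20.1×10⁻⁴ cm = 0.4673 cm³
m(Zn) = 0.4673 × 7.14 = 3.337 g
n(Zn) = 3.337 / 65.38 = 0.05104 mol; n(e⁻) = 2 × 0.05104 = 0.1021 mol
Q = 0.1021 × 96485 = 9851 C
t = 9851 / 0.993 = 9920 s = 165 min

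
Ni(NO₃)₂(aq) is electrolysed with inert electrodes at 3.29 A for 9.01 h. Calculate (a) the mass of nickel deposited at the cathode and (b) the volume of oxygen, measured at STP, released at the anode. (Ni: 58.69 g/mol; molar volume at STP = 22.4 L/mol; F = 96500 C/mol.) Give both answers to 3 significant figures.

Q = 3.29 × 32436 = 1.067×10^5 C; n(e⁻) = 1.067×10^5 / 96500 = 1.106 mol
Cathode: Ni²⁺ + 2e⁻ → Ni → n(Ni) = 1.106/2 = 0.5530 mol → 32.5 g
Anode: 2H₂O → O₂ + 4H⁺ + 4e⁻ → n(O₂) = 1.106/4 = 0.2765 mol → 6.19 L

32.5 g Ni; 6.19 L O₂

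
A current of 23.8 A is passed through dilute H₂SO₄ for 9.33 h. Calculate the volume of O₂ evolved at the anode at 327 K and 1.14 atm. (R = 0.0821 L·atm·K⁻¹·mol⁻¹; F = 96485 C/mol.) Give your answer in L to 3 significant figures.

48.8 L

Q = It = 23.8 × 33588 = 7.994×10^5 C
n(e⁻) = 7.994×10^5 / 96485 = 8.285 mol
2H₂O → O₂ + 4H⁺ + 4e⁻, so n(O₂) = 8.285 / 4 = 2.071 mol
V = nRT/P = 2.071 × 0.0821 × 327 / 1.14 = 48.77 L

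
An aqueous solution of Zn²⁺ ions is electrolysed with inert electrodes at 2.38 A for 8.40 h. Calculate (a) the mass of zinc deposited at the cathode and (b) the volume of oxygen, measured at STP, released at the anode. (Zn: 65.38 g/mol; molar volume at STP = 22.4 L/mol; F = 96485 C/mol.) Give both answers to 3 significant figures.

24.4 g Zn; 4.18 L O₂

Q = 2.38 × 30240 = 71970 C; n(e⁻) = 71970 / 96485 = 0.7459 mol
Cathode: Zn²⁺ + 2e⁻ → Zn → n(Zn) = 0.7459/2 = 0.3730 mol → 24.4 g
Anode: 2H₂O → O₂ + 4H⁺ + 4e⁻ → n(O₂) = 0.7459/4 = 0.1865 mol → 4.18 L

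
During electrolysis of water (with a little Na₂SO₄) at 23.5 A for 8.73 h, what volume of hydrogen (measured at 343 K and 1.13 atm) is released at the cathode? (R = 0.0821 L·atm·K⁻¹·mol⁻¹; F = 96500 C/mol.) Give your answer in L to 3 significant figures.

Charge passed = 23.5 × 31428 = 7.386×10^5 C
n(e⁻) = 7.386×10^5 / 96500 = 7.654 mol
2H⁺ + 2e⁻ → H₂, so n(H₂) = 7.654 / 2 = 3.827 mol
V = nRT/P = 3.827 × 0.0821 × 343 / 1.13 = 95.37 L

95.4 L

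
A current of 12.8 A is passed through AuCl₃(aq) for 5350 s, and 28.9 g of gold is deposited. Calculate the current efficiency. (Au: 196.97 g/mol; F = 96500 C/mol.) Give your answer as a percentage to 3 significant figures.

Q = 12.8 × 5350 = 68480 C
n(e⁻) = 68480 / 96500 = 0.7096 mol
Au³⁺ + 3e⁻ → Au, so theoretical n(Au) = 0.2365 mol → 46.58 g
Efficiency = 28.9 / 46.58 = 0.6204 = 62.0%

62.0%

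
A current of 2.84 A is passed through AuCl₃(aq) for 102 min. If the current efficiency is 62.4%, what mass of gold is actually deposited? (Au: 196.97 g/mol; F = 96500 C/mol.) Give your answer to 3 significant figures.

7.38 g

Q = 2.84 × 6120 = 17380 C
n(e⁻) = 17380 / 96500 = 0.1801 mol
Au³⁺ + 3e⁻ → Au, so theoretical m(Au) = 0.06003 × 196.97 = 11.82 g
Actual mass = 62.4% × 11.82 = 7.38 g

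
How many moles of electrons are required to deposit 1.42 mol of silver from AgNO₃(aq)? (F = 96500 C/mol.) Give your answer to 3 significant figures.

1.42 mol

Ag⁺ + e⁻ → Ag, so n(e⁻) = 1 × 1.42 = 1.420 mol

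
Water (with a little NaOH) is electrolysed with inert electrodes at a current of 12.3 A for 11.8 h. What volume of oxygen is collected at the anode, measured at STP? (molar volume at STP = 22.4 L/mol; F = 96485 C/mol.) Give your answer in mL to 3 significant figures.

30300 mL

Q = 12.3 A × 42480 s = 5.225×10^5 C
Moles of electrons = 5.225×10^5 / 96485 = 5.415 mol
2H₂O → O₂ + 4H⁺ + 4e⁻, so n(O₂) = 5.415 / 4 = 1.354 mol
V = 1.354 × 22.4 = 30.33 L
= 30300 mL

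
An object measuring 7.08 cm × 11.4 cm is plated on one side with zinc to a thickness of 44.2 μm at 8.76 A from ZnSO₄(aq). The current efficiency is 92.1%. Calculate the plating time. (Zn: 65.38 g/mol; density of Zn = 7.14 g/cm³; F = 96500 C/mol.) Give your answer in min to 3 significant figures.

15.5 min

Plated area = 7.08 × 11.4 = 80.71 cm²
Volume = 80.71 × 44.2×10⁻⁴ cm = 0.3567 cm³
m(Zn) = 0.3567 × 7.14 = 2.547 g
n(Zn) = 2.547 / 65.38 = 0.03896 mol; n(e⁻) = 2 × 0.03896 = 0.07792 mol
Q = 0.07792 × 96500 / 0.921 = 8164 C
t = 8164 / 8.76 = 932.0 s = 15.5 min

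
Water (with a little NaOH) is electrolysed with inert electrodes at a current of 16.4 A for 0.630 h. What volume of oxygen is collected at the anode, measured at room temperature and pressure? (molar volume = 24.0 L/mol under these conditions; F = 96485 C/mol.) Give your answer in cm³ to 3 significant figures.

Charge passed = 16.4 × 2268 = 37200 C
n(e⁻) = Q/F = 37200/96485 = 0.3856 mol
2H₂O → O₂ + 4H⁺ + 4e⁻, so n(O₂) = 0.3856 / 4 = 0.09640 mol
V = 0.09640 × 24.0 = 2.314 L
= 2310 cm³

2310 cm³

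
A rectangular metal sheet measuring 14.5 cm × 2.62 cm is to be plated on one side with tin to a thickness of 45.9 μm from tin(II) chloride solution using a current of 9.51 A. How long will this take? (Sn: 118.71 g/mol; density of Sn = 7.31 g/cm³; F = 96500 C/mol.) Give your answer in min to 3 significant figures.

Plated area = 14.5 × 2.62 = 37.99 cm²
Volume = 37.99 × 45.9×10⁻⁴ cm = 0.1744 cm³
m(Sn) = 0.1744 × 7.31 = 1.275 g
n(Sn) = 1.275 / 118.71 = 0.01074 mol; n(e⁻) = 2 × 0.01074 = 0.02148 mol
Q = 0.02148 × 96500 = 2073 C
t = 2073 / 9.51 = 218.0 s = 3.63 min

3.63 min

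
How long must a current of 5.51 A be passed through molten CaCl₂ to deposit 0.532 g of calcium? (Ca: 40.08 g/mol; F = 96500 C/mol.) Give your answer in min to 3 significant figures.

n(Ca) = 0.532 / 40.08 = 0.01327 mol
Ca²⁺ + 2e⁻ → Ca, so n(e⁻) = 2 × 0.01327 = 0.02654 mol
Q = 0.02654 × 96500 = 2561 C
t = Q / I = 2561 / 5.51 = 464.8 s = 7.75 min

7.75 min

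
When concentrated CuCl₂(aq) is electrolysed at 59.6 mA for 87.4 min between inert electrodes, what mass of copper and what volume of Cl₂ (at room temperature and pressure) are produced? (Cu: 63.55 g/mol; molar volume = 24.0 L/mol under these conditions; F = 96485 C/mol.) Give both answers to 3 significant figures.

0.103 g Cu; 0.0389 L Cl₂

Q = 0.0596 × 5244 = 312.5 C; n(e⁻) = 312.5 / 96485 = 0.003239 mol
Cathode: Cu²⁺ + 2e⁻ → Cu → n(Cu) = 0.003239/2 = 0.001620 mol → 0.103 g
Anode: 2Cl⁻ → Cl₂ + 2e⁻ → n(Cl₂) = 0.003239/2 = 0.001620 mol → 0.0389 L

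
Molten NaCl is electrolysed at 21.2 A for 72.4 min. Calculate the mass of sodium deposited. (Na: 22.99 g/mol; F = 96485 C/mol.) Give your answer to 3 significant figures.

Charge passed = 21.2 × 4344 = 92090 C
Moles of electrons = 92090 / 96485 = 0.9544 mol
Na⁺ + e⁻ → Na, so n(Na) = 0.9544 mol
m = 0.9544 × 22.99 = 21.9 g

21.9 g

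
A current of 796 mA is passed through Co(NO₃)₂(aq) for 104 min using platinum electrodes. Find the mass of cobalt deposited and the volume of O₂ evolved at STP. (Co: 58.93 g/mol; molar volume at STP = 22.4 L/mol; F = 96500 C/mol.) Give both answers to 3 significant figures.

1.52 g Co; 0.288 L O₂

Q = 0.796 × 6240 = 4967 C; n(e⁻) = 4967 / 96500 = 0.05147 mol
Cathode: Co²⁺ + 2e⁻ → Co → n(Co) = 0.05147/2 = 0.02574 mol → 1.52 g
Anode: 2H₂O → O₂ + 4H⁺ + 4e⁻ → n(O₂) = 0.05147/4 = 0.01287 mol → 0.288 L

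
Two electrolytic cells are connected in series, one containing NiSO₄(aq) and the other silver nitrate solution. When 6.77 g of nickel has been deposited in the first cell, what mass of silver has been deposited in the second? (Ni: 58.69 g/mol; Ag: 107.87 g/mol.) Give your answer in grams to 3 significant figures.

n(Ni) = 6.77 / 58.69 = 0.1154 mol
Ni²⁺ + 2e⁻ → Ni, so n(e⁻) = 2 × 0.1154 = 0.2308 mol
The cells are in series, so the same charge (and hence the same n(e⁻) = 0.2308 mol) passes through both.
Ag⁺ + e⁻ → Ag, so n(Ag) = 0.2308 mol
m(Ag) = 0.2308 × 107.87 = 24.9 g

24.9 g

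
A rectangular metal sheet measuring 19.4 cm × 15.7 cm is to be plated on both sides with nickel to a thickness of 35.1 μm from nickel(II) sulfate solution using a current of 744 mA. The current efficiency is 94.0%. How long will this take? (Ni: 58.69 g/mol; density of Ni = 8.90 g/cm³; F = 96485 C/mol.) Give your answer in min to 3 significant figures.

Plated area = 2 × 19.4 × 15.7 = 609.2 cm²
Volume = 609.2 × 35.1×10⁻⁴ cm = 2.138 cm³
m(Ni) = 2.138 × 8.90 = 19.03 g
n(Ni) = 19.03 / 58.69 = 0.3242 mol; n(e⁻) = 2 × 0.3242 = 0.6484 mol
Q = 0.6484 × 96485 / 0.940 = 66550 C
t = 66550 / 0.744 = 89450 s = 1490 min

1490 min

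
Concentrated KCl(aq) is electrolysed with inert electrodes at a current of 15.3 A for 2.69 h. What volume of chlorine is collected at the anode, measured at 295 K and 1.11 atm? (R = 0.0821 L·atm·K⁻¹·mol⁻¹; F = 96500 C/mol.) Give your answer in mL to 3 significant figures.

Charge passed = 15.3 × 9684 = 1.482×10^5 C
n(e⁻) = 1.482×10^5 / 96500 = 1.536 mol
2Cl⁻ → Cl₂ + 2e⁻, so n(Cl₂) = 1.536 / 2 = 0.7680 mol
V = nRT/P = 0.7680 × 0.0821 × 295 / 1.11 = 16.76 L
= 16800 mL

16800 mL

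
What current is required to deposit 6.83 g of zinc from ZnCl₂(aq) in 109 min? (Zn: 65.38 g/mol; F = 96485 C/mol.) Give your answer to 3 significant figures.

n(Zn) = 6.83 / 65.38 = 0.1045 mol
Zn²⁺ + 2e⁻ → Zn, so n(e⁻) = 2 × 0.1045 = 0.2090 mol
Q = 0.2090 × 96485 = 20170 C
I = Q / t = 20170 / 6540 s = 3.08 A

3.08 A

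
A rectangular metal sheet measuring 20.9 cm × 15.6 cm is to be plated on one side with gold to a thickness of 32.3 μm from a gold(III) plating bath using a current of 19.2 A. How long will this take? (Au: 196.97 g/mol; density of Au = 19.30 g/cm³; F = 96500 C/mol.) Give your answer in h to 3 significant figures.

0.432 h

Plated area = 20.9 × 15.6 = 326.0 cm²
Volume = 326.0 × 32.3×10⁻⁴ cm = 1.053 cm³
m(Au) = 1.053 × 19.30 = 20.32 g
n(Au) = 20.32 / 196.97 = 0.1032 mol; n(e⁻) = 3 × 0.1032 = 0.3096 mol
Q = 0.3096 × 96500 = 29880 C
t = 29880 / 19.2 = 1556 s = 0.432 h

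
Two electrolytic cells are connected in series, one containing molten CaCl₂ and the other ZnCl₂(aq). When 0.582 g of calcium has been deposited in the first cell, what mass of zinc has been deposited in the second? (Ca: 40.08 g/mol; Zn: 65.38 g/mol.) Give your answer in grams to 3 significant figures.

n(Ca) = 0.582 / 40.08 = 0.01452 mol
Ca²⁺ + 2e⁻ → Ca, so n(e⁻) = 2 × 0.01452 = 0.02904 mol
In series, the same 0.02904 mol of electrons flows through the second cell.
Zn²⁺ + 2e⁻ → Zn, so n(Zn) = 0.02904 / 2 = 0.01452 mol
m(Zn) = 0.01452 × 65.38 = 0.949 g

0.949 g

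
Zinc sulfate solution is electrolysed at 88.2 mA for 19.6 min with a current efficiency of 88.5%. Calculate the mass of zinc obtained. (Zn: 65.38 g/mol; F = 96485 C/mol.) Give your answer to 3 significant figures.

0.0311 g

Q = 0.0882 × 1176 = 103.7 C
n(e⁻) = 103.7 / 96485 = 0.001075 mol
Zn²⁺ + 2e⁻ → Zn, so theoretical m(Zn) = 5.375×10^-4 × 65.38 = 0.03514 g
Actual mass = 88.5% × 0.03514 = 0.0311 g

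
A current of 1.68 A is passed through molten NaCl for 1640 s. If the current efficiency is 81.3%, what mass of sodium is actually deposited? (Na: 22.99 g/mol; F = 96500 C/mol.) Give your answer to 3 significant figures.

Q = 1.68 × 1640 = 2755 C
n(e⁻) = 2755 / 96500 = 0.02855 mol
Na⁺ + e⁻ → Na, so theoretical m(Na) = 0.02855 × 22.99 = 0.6564 g
Actual mass = 81.3% × 0.6564 = 0.534 g

0.534 g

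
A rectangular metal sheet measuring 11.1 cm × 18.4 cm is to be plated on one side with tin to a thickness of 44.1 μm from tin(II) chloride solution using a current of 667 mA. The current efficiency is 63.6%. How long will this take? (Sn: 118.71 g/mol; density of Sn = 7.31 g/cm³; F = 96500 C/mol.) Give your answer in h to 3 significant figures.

Plated area = 11.1 × 18.4 = 204.2 cm²
Volume = 204.2 × 44.1×10⁻⁴ cm = 0.9005 cm³
m(Sn) = 0.9005 × 7.31 = 6.583 g
n(Sn) = 6.583 / 118.71 = 0.05545 mol; n(e⁻) = 2 × 0.05545 = 0.1109 mol
Q = 0.1109 × 96500 / 0.636 = 16830 C
t = 16830 / 0.667 = 25230 s = 7.01 h

7.01 h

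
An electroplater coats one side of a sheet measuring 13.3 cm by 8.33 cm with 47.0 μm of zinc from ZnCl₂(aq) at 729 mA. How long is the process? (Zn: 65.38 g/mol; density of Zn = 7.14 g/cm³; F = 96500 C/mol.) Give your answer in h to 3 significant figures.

4.18 h

Plated area = 13.3 × 8.33 = 110.8 cm²
Volume = 110.8 × 47.0×10⁻⁴ cm = 0.5208 cm³
m(Zn) = 0.5208 × 7.14 = 3.719 g
n(Zn) = 3.719 / 65.38 = 0.05688 mol; n(e⁻) = 2 × 0.05688 = 0.1138 mol
Q = 0.1138 × 96500 = 10980 C
t = 10980 / 0.729 = 15060 s = 4.18 h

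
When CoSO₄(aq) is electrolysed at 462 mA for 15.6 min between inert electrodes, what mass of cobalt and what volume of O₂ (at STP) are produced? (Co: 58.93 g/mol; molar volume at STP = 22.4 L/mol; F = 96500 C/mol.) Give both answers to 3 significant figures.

Q = 0.462 × 936 = 432.4 C; n(e⁻) = 432.4 / 96500 = 0.004481 mol
Cathode: Co²⁺ + 2e⁻ → Co → n(Co) = 0.004481/2 = 0.002241 mol → 0.132 g
Anode: 2H₂O → O₂ + 4H⁺ + 4e⁻ → n(O₂) = 0.004481/4 = 0.001120 mol → 0.0251 L

0.132 g Co; 0.0251 L O₂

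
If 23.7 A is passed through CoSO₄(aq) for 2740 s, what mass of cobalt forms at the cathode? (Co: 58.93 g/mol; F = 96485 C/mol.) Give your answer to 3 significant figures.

19.8 g

Q = It = 23.7 × 2740 = 64940 C
n(e⁻) = 64940 / 96485 = 0.6731 mol
Co²⁺ + 2e⁻ → Co, so n(Co) = 0.6731 / 2 = 0.3366 mol
m = 0.3366 × 58.93 = 19.8 g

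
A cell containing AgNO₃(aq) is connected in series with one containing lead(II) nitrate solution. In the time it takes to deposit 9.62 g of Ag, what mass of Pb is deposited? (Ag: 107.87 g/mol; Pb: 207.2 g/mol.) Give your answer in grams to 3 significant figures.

n(Ag) = 9.62 / 107.87 = 0.08918 mol
Ag⁺ + e⁻ → Ag, so n(e⁻) = 0.08918 mol
Since the cells are in series, n(e⁻) in the Pb cell is also 0.08918 mol.
Pb²⁺ + 2e⁻ → Pb, so n(Pb) = 0.08918 / 2 = 0.04459 mol
m(Pb) = 0.04459 × 207.2 = 9.24 g

9.24 g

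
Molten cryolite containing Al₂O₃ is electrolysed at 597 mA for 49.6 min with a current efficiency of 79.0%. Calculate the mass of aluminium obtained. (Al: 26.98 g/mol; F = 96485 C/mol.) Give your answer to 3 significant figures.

Q = 0.597 × 2976 = 1777 C
n(e⁻) = 1777 / 96485 = 0.01842 mol
Al³⁺ + 3e⁻ → Al, so theoretical m(Al) = 0.006140 × 26.98 = 0.1657 g
Actual mass = 79.0% × 0.1657 = 0.131 g

0.131 g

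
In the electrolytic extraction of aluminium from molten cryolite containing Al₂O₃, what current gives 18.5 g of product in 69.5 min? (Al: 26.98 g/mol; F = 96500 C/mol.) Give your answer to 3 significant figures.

n(Al) = 18.5 / 26.98 = 0.6857 mol
Al³⁺ + 3e⁻ → Al, so n(e⁻) = 3 × 0.6857 = 2.057 mol
Q = 2.057 × 96500 = 1.985×10^5 C
I = Q / t = 1.985×10^5 / 4170 s = 47.6 A

47.6 A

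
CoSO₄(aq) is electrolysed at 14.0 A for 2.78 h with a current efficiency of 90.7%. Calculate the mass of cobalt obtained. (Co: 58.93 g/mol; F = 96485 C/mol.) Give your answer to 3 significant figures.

Q = 14.0 × 10008 = 1.401×10^5 C
n(e⁻) = 1.401×10^5 / 96485 = 1.452 mol
Co²⁺ + 2e⁻ → Co, so theoretical m(Co) = 0.7260 × 58.93 = 42.78 g
Actual mass = 90.7% × 42.78 = 38.8 g

38.8 g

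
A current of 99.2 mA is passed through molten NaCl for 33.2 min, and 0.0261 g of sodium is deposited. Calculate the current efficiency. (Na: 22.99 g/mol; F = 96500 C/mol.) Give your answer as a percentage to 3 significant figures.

55.4%

Q = 0.0992 × 1992 = 197.6 C
n(e⁻) = 197.6 / 96500 = 0.002048 mol
Na⁺ + e⁻ → Na, so theoretical n(Na) = 0.002048 mol → 0.04708 g
Efficiency = 0.0261 / 0.04708 = 0.5544 = 55.4%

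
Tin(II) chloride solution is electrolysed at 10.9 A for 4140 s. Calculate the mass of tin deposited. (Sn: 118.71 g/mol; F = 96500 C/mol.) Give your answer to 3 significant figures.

27.8 g

Q = It = 10.9 × 4140 = 45130 C
n(e⁻) = 45130 / 96500 = 0.4677 mol
Sn²⁺ + 2e⁻ → Sn, so n(Sn) = 0.4677 / 2 = 0.2339 mol
m = 0.2339 × 118.71 = 27.8 g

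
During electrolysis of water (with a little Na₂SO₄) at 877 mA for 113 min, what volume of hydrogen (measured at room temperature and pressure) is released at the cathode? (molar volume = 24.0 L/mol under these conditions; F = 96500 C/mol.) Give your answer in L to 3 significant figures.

0.739 L

Q = 0.877 A × 6780 s = 5946 C
n(e⁻) = 5946 / 96500 = 0.06162 mol
2H⁺ + 2e⁻ → H₂, so n(H₂) = 0.06162 / 2 = 0.03081 mol
V = 0.03081 × 24.0 = 0.7394 L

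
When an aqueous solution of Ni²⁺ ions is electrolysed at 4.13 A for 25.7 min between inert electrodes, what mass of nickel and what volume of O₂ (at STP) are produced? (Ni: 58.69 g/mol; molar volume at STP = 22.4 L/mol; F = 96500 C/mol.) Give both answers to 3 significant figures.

Q = 4.13 × 1542 = 6368 C; n(e⁻) = 6368 / 96500 = 0.06599 mol
Cathode: Ni²⁺ + 2e⁻ → Ni → n(Ni) = 0.06599/2 = 0.03300 mol → 1.94 g
Anode: 2H₂O → O₂ + 4H⁺ + 4e⁻ → n(O₂) = 0.06599/4 = 0.01650 mol → 0.370 L

1.94 g Ni; 0.370 L O₂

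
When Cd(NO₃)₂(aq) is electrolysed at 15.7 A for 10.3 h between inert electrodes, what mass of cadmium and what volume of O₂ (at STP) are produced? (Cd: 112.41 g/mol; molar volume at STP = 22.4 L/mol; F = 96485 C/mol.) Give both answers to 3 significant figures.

339 g Cd; 33.8 L O₂

Q = 15.7 × 37080 = 5.822×10^5 C; n(e⁻) = 5.822×10^5 / 96485 = 6.034 mol
Cathode: Cd²⁺ + 2e⁻ → Cd → n(Cd) = 6.034/2 = 3.017 mol → 339 g
Anode: 2H₂O → O₂ + 4H⁺ + 4e⁻ → n(O₂) = 6.034/4 = 1.509 mol → 33.8 L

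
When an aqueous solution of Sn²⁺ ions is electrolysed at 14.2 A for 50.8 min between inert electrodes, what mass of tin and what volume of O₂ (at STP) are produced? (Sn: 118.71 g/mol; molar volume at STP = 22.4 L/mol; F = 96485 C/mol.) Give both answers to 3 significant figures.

26.6 g Sn; 2.51 L O₂

Q = 14.2 × 3048 = 43280 C; n(e⁻) = 43280 / 96485 = 0.4486 mol
Cathode: Sn²⁺ + 2e⁻ → Sn → n(Sn) = 0.4486/2 = 0.2243 mol → 26.6 g
Anode: 2H₂O → O₂ + 4H⁺ + 4e⁻ → n(O₂) = 0.4486/4 = 0.1122 mol → 2.51 L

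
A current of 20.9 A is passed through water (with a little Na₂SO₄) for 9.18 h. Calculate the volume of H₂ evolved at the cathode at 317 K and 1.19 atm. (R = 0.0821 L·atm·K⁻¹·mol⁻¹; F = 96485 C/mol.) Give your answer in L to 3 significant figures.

78.3 L

Charge passed = 20.9 × 33048 = 6.907×10^5 C
n(e⁻) = Q/F = 6.907×10^5/96485 = 7.159 mol
2H⁺ + 2e⁻ → H₂, so n(H₂) = 7.159 / 2 = 3.580 mol
V = nRT/P = 3.580 × 0.0821 × 317 / 1.19 = 78.30 L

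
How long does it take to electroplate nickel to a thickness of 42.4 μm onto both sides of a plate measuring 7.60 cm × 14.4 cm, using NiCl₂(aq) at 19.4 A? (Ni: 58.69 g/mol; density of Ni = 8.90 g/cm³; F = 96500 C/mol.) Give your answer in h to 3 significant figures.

Plated area = 2 × 7.60 × 14.4 = 218.9 cm²
Volume = 218.9 × 42.4×10⁻⁴ cm = 0.9281 cm³
m(Ni) = 0.9281 × 8.90 = 8.260 g
n(Ni) = 8.260 / 58.69 = 0.1407 mol; n(e⁻) = 2 × 0.1407 = 0.2814 mol
Q = 0.2814 × 96500 = 27160 C
t = 27160 / 19.4 = 1400 s = 0.389 h

0.389 h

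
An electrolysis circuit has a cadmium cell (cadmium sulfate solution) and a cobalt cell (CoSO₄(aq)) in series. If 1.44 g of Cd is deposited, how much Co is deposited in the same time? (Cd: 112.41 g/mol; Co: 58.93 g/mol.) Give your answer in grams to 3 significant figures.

0.755 g

n(Cd) = 1.44 / 112.41 = 0.01281 mol
Cd²⁺ + 2e⁻ → Cd, so n(e⁻) = 2 × 0.01281 = 0.02562 mol
In series, the same 0.02562 mol of electrons flows through the second cell.
Co²⁺ + 2e⁻ → Co, so n(Co) = 0.02562 / 2 = 0.01281 mol
m(Co) = 0.01281 × 58.93 = 0.755 g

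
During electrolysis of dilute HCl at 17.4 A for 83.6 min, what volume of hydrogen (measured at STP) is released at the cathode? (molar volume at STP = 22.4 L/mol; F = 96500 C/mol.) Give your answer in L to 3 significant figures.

10.1 L

Q = It = 17.4 × 5016 = 87280 C
Moles of electrons = 87280 / 96500 = 0.9045 mol
2H⁺ + 2e⁻ → H₂, so n(H₂) = 0.9045 / 2 = 0.4523 mol
V = 0.4523 × 22.4 = 10.13 L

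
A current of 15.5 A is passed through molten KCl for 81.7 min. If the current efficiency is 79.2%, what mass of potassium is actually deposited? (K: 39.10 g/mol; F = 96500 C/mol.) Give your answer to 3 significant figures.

24.4 g

Q = 15.5 × 4902 = 75980 C
n(e⁻) = 75980 / 96500 = 0.7874 mol
K⁺ + e⁻ → K, so theoretical m(K) = 0.7874 × 39.10 = 30.79 g
Actual mass = 79.2% × 30.79 = 24.4 g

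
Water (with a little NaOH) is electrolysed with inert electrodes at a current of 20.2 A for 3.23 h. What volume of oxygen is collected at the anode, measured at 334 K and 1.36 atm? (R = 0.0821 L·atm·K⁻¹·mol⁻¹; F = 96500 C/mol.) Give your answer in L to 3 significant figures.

12.3 L

Q = 20.2 A × 11628 s = 2.349×10^5 C
Moles of electrons = 2.349×10^5 / 96500 = 2.434 mol
2H₂O → O₂ + 4H⁺ + 4e⁻, so n(O₂) = 2.434 / 4 = 0.6085 mol
V = nRT/P = 0.6085 × 0.0821 × 334 / 1.36 = 12.27 L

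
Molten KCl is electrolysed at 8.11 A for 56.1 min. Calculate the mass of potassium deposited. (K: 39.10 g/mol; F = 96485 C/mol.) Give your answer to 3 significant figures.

Q = 8.11 A × 3366 s = 27300 C
n(e⁻) = 27300 / 96485 = 0.2829 mol
K⁺ + e⁻ → K, so n(K) = 0.2829 mol
m = 0.2829 × 39.10 = 11.1 g

11.1 g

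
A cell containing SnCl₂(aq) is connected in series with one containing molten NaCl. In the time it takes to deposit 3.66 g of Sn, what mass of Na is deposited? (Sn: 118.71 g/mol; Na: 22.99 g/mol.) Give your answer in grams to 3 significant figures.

n(Sn) = 3.66 / 118.71 = 0.03083 mol
Sn²⁺ + 2e⁻ → Sn, so n(e⁻) = 2 × 0.03083 = 0.06166 mol
In series, the same 0.06166 mol of electrons flows through the second cell.
Na⁺ + e⁻ → Na, so n(Na) = 0.06166 mol
m(Na) = 0.06166 × 22.99 = 1.42 g

1.42 g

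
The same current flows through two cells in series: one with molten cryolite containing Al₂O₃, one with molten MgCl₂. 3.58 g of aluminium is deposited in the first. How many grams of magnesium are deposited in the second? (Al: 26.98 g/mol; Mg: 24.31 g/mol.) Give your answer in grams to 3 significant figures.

n(Al) = 3.58 / 26.98 = 0.1327 mol
Al³⁺ + 3e⁻ → Al, so n(e⁻) = 3 × 0.1327 = 0.3981 mol
In series, the same 0.3981 mol of electrons flows through the second cell.
Mg²⁺ + 2e⁻ → Mg, so n(Mg) = 0.3981 / 2 = 0.1991 mol
m(Mg) = 0.1991 × 24.31 = 4.84 g

4.84 g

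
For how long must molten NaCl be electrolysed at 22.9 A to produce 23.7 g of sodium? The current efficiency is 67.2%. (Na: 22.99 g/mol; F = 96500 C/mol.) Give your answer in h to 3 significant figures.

n(Na) = 23.7 / 22.99 = 1.031 mol
Na⁺ + e⁻ → Na, so n(e⁻) = 1.031 mol
Q = 1.031 × 96500 / 0.672 = 1.481×10^5 C
t = Q / I = 1.481×10^5 / 22.9 = 6467 s = 1.80 h

1.80 h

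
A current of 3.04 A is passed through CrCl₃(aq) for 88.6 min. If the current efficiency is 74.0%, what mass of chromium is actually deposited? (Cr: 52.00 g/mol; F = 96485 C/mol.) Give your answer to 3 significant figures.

2.15 g

Q = 3.04 × 5316 = 16160 C
n(e⁻) = 16160 / 96485 = 0.1675 mol
Cr³⁺ + 3e⁻ → Cr, so theoretical m(Cr) = 0.05583 × 52.00 = 2.903 g
Actual mass = 74.0% × 2.903 = 2.15 g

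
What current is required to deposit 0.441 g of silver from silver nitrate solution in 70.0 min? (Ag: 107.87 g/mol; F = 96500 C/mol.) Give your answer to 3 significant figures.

n(Ag) = 0.441 / 107.87 = 0.004088 mol
Ag⁺ + e⁻ → Ag, so n(e⁻) = 0.004088 mol
Q = 0.004088 × 96500 = 394.5 C
I = Q / t = 394.5 / 4200 s = 0.0939 A

0.0939 A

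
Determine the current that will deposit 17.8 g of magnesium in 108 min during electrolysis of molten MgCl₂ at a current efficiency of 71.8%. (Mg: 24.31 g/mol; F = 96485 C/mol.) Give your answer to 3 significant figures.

n(Mg) = 17.8 / 24.31 = 0.7322 mol
Mg²⁺ + 2e⁻ → Mg, so n(e⁻) = 2 × 0.7322 = 1.464 mol
Q = 1.464 × 96485 / 0.718 = 1.967×10^5 C
I = Q / t = 1.967×10^5 / 6480 s = 30.4 A

30.4 A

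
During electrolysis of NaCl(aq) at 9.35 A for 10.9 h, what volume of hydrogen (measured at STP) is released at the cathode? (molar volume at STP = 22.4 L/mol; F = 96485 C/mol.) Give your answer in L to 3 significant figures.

Q = 9.35 A × 39240 s = 3.669×10^5 C
Moles of electrons = 3.669×10^5 / 96485 = 3.803 mol
2H⁺ + 2e⁻ → H₂, so n(H₂) = 3.803 / 2 = 1.902 mol
V = 1.902 × 22.4 = 42.60 L

42.6 L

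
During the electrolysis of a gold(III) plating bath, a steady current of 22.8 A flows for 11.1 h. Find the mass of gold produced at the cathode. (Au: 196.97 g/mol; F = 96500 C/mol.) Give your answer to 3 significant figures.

Charge passed = 22.8 × 39960 = 9.111×10^5 C
n(e⁻) = 9.111×10^5 / 96500 = 9.441 mol
Au³⁺ + 3e⁻ → Au, so n(Au) = 9.441 / 3 = 3.147 mol
m = 3.147 × 196.97 = 620 g

620 g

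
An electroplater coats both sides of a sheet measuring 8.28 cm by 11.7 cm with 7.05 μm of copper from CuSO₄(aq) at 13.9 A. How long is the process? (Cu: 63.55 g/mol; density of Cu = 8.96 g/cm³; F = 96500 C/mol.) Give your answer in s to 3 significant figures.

Plated area = 2 × 8.28 × 11.7 = 193.8 cm²
Volume = 193.8 × 7.05×10⁻⁴ cm = 0.1366 cm³
m(Cu) = 0.1366 × 8.96 = 1.224 g
n(Cu) = 1.224 / 63.55 = 0.01926 mol; n(e⁻) = 2 × 0.01926 = 0.03852 mol
Q = 0.03852 × 96500 = 3717 C
t = 3717 / 13.9 = 267.4 s

267 s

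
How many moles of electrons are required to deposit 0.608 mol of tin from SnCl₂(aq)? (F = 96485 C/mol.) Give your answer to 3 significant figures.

1.22 mol

Sn²⁺ + 2e⁻ → Sn, so n(e⁻) = 2 × 0.608 = 1.216 mol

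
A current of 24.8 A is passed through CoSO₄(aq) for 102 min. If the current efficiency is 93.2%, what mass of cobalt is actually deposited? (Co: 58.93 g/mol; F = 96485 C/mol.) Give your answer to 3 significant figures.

43.2 g

Q = 24.8 × 6120 = 1.518×10^5 C
n(e⁻) = 1.518×10^5 / 96485 = 1.573 mol
Co²⁺ + 2e⁻ → Co, so theoretical m(Co) = 0.7865 × 58.93 = 46.35 g
Actual mass = 93.2% × 46.35 = 43.2 g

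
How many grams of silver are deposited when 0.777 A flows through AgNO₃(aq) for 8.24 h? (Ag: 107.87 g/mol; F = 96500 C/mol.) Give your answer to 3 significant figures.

Q = It = 0.777 × 29664 = 23050 C
n(e⁻) = Q/F = 23050/96500 = 0.2389 mol
Ag⁺ + e⁻ → Ag, so n(Ag) = 0.2389 mol
m = 0.2389 × 107.87 = 25.8 g

25.8 g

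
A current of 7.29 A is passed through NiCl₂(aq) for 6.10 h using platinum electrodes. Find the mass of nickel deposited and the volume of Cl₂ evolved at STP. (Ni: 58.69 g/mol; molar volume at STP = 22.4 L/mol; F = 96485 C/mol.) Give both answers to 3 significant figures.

48.7 g Ni; 18.6 L Cl₂

Q = 7.29 × 21960 = 1.601×10^5 C; n(e⁻) = 1.601×10^5 / 96485 = 1.659 mol
Cathode: Ni²⁺ + 2e⁻ → Ni → n(Ni) = 1.659/2 = 0.8295 mol → 48.7 g
Anode: 2Cl⁻ → Cl₂ + 2e⁻ → n(Cl₂) = 1.659/2 = 0.8295 mol → 18.6 L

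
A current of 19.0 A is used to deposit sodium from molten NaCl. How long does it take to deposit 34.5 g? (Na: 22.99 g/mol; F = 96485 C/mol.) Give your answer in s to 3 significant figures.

7620 s

n(Na) = 34.5 / 22.99 = 1.501 mol
Na⁺ + e⁻ → Na, so n(e⁻) = 1.501 mol
Q = 1.501 × 96485 = 1.448×10^5 C
t = Q / I = 1.448×10^5 / 19.0 = 7621 s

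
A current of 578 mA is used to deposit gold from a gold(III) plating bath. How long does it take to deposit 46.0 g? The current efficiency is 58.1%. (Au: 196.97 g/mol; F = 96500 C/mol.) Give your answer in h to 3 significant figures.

n(Au) = 46.0 / 196.97 = 0.2335 mol
Au³⁺ + 3e⁻ → Au, so n(e⁻) = 3 × 0.2335 = 0.7005 mol
Q = 0.7005 × 96500 / 0.581 = 1.163×10^5 C
t = Q / I = 1.163×10^5 / 0.578 = 2.012×10^5 s = 55.9 h

55.9 h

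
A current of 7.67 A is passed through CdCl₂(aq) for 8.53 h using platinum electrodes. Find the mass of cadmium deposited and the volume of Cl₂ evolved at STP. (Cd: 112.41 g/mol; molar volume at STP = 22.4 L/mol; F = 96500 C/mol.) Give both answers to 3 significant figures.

137 g Cd; 27.3 L Cl₂

Q = 7.67 × 30708 = 2.355×10^5 C; n(e⁻) = 2.355×10^5 / 96500 = 2.440 mol
Cathode: Cd²⁺ + 2e⁻ → Cd → n(Cd) = 2.440/2 = 1.220 mol → 137 g
Anode: 2Cl⁻ → Cl₂ + 2e⁻ → n(Cl₂) = 2.440/2 = 1.220 mol → 27.3 L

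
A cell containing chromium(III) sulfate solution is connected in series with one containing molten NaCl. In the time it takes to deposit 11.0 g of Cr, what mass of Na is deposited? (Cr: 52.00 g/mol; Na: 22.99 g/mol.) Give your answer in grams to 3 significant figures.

n(Cr) = 11.0 / 52.00 = 0.2115 mol
Cr³⁺ + 3e⁻ → Cr, so n(e⁻) = 3 × 0.2115 = 0.6345 mol
Same current for the same time ⇒ same n(e⁻) = 0.6345 mol in both cells.
Na⁺ + e⁻ → Na, so n(Na) = 0.6345 mol
m(Na) = 0.6345 × 22.99 = 14.6 g

14.6 g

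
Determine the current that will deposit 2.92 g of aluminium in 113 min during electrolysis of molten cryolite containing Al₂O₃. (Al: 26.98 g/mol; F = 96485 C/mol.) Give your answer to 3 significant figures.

4.62 A

n(Al) = 2.92 / 26.98 = 0.1082 mol
Al³⁺ + 3e⁻ → Al, so n(e⁻) = 3 × 0.1082 = 0.3246 mol
Q = 0.3246 × 96485 = 31320 C
I = Q / t = 31320 / 6780 s = 4.62 A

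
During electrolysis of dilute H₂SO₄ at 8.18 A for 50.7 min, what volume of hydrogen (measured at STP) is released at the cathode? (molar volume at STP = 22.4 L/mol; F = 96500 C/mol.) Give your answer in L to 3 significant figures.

2.89 L

Charge passed = 8.18 × 3042 = 24880 C
n(e⁻) = Q/F = 24880/96500 = 0.2578 mol
2H⁺ + 2e⁻ → H₂, so n(H₂) = 0.2578 / 2 = 0.1289 mol
V = 0.1289 × 22.4 = 2.887 L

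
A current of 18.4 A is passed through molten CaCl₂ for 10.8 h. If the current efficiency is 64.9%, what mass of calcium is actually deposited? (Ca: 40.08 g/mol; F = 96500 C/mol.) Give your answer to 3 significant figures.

96.4 g

Q = 18.4 × 38880 = 7.154×10^5 C
n(e⁻) = 7.154×10^5 / 96500 = 7.413 mol
Ca²⁺ + 2e⁻ → Ca, so theoretical m(Ca) = 3.707 × 40.08 = 148.6 g
Actual mass = 64.9% × 148.6 = 96.4 g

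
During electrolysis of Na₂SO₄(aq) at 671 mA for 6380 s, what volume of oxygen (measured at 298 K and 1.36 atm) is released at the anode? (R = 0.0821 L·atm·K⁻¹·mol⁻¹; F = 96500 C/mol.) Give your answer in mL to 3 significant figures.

Charge passed = 0.671 × 6380 = 4281 C
Moles of electrons = 4281 / 96500 = 0.04436 mol
2H₂O → O₂ + 4H⁺ + 4e⁻, so n(O₂) = 0.04436 / 4 = 0.01109 mol
V = nRT/P = 0.01109 × 0.0821 × 298 / 1.36 = 0.1995 L
= 200 mL

200 mL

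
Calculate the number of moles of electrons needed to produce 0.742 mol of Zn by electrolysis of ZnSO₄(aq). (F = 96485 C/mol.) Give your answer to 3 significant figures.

1.48 mol

Zn²⁺ + 2e⁻ → Zn, so n(e⁻) = 2 × 0.742 = 1.484 mol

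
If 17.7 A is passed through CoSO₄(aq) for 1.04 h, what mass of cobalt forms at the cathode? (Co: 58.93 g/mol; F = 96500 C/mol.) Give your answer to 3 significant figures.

Q = It = 17.7 × 3744 = 66270 C
Moles of electrons = 66270 / 96500 = 0.6867 mol
Co²⁺ + 2e⁻ → Co, so n(Co) = 0.6867 / 2 = 0.3434 mol
m = 0.3434 × 58.93 = 20.2 g

20.2 g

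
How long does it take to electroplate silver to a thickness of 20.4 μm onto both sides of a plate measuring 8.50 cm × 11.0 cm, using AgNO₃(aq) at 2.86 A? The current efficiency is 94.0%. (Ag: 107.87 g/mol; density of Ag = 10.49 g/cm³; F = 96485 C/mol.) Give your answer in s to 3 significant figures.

1330 s

Plated area = 2 × 8.50 × 11.0 = 187.0 cm²
Volume = 187.0 × 20.4×10⁻⁴ cm = 0.3815 cm³
m(Ag) = 0.3815 × 10.49 = 4.002 g
n(Ag) = 4.002 / 107.87 = 0.03710 mol; n(e⁻) = 0.03710 mol
Q = 0.03710 × 96485 / 0.940 = 3808 C
t = 3808 / 2.86 = 1331 s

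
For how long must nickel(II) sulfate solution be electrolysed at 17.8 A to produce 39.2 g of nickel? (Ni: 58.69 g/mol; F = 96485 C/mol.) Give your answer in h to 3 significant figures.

2.01 h

n(Ni) = 39.2 / 58.69 = 0.6679 mol
Ni²⁺ + 2e⁻ → Ni, so n(e⁻) = 2 × 0.6679 = 1.336 mol
Q = 1.336 × 96485 = 1.289×10^5 C
t = Q / I = 1.289×10^5 / 17.8 = 7242 s = 2.01 h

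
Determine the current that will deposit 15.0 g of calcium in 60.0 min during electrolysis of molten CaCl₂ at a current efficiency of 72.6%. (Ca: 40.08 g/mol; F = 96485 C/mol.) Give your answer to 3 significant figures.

n(Ca) = 15.0 / 40.08 = 0.3743 mol
Ca²⁺ + 2e⁻ → Ca, so n(e⁻) = 2 × 0.3743 = 0.7486 mol
Q = 0.7486 × 96485 / 0.726 = 99490 C
I = Q / t = 99490 / 3600 s = 27.6 A

27.6 A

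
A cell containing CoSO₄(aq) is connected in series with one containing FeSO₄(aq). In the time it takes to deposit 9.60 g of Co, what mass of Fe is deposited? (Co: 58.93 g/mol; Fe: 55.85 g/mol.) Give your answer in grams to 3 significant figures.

9.10 g

n(Co) = 9.60 / 58.93 = 0.1629 mol
Co²⁺ + 2e⁻ → Co, so n(e⁻) = 2 × 0.1629 = 0.3258 mol
In series, the same 0.3258 mol of electrons flows through the second cell.
Fe²⁺ + 2e⁻ → Fe, so n(Fe) = 0.3258 / 2 = 0.1629 mol
m(Fe) = 0.1629 × 55.85 = 9.10 g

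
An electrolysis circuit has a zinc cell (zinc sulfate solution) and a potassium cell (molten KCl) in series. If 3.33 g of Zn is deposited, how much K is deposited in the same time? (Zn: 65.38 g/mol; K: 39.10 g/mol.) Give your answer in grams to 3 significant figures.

3.98 g

n(Zn) = 3.33 / 65.38 = 0.05093 mol
Zn²⁺ + 2e⁻ → Zn, so n(e⁻) = 2 × 0.05093 = 0.1019 mol
Same current for the same time ⇒ same n(e⁻) = 0.1019 mol in both cells.
K⁺ + e⁻ → K, so n(K) = 0.1019 mol
m(K) = 0.1019 × 39.10 = 3.98 g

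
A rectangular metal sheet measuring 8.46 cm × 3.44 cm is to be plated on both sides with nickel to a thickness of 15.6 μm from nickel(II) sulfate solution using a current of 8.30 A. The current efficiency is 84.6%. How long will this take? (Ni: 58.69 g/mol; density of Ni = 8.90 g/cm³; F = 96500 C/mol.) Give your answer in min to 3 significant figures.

6.31 min

Plated area = 2 × 8.46 × 3.44 = 58.20 cm²
Volume = 58.20 × 15.6×10⁻⁴ cm = 0.09079 cm³
m(Ni) = 0.09079 × 8.90 = 0.8080 g
n(Ni) = 0.8080 / 58.69 = 0.01377 mol; n(e⁻) = 2 × 0.01377 = 0.02754 mol
Q = 0.02754 × 96500 / 0.846 = 3141 C
t = 3141 / 8.30 = 378.4 s = 6.31 min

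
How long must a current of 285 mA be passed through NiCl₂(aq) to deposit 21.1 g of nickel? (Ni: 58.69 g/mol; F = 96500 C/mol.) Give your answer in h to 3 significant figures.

67.6 h

n(Ni) = 21.1 / 58.69 = 0.3595 mol
Ni²⁺ + 2e⁻ → Ni, so n(e⁻) = 2 × 0.3595 = 0.7190 mol
Q = 0.7190 × 96500 = 69380 C
t = Q / I = 69380 / 0.285 = 2.434×10^5 s = 67.6 h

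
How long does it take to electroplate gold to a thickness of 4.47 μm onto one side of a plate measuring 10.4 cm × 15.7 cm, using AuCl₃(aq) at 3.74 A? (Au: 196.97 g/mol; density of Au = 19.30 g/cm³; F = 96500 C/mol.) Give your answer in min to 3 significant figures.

Plated area = 10.4 × 15.7 = 163.3 cm²
Volume = 163.3 × 4.47×10⁻⁴ cm = 0.07300 cm³
m(Au) = 0.07300 × 19.30 = 1.409 g
n(Au) = 1.409 / 196.97 = 0.007153 mol; n(e⁻) = 3 × 0.007153 = 0.02146 mol
Q = 0.02146 × 96500 = 2071 C
t = 2071 / 3.74 = 553.7 s = 9.23 min

9.23 min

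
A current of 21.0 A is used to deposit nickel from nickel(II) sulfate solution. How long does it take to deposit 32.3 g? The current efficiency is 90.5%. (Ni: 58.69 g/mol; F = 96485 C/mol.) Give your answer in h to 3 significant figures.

1.55 h

n(Ni) = 32.3 / 58.69 = 0.5503 mol
Ni²⁺ + 2e⁻ → Ni, so n(e⁻) = 2 × 0.5503 = 1.101 mol
Q = 1.101 × 96485 / 0.905 = 1.174×10^5 C
t = Q / I = 1.174×10^5 / 21.0 = 5590 s = 1.55 h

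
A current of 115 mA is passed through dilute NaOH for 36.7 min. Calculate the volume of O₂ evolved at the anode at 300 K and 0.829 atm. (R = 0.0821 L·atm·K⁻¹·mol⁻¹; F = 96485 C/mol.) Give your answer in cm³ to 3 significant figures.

Charge passed = 0.115 × 2202 = 253.2 C
n(e⁻) = 253.2 / 96485 = 0.002624 mol
2H₂O → O₂ + 4H⁺ + 4e⁻, so n(O₂) = 0.002624 / 4 = 6.560×10^-4 mol
V = nRT/P = 6.560×10^-4 × 0.0821 × 300 / 0.829 = 0.01949 L
= 19.5 cm³

19.5 cm³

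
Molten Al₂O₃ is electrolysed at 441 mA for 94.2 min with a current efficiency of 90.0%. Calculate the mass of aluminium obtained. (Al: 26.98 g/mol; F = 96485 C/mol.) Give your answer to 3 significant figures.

Q = 0.441 × 5652 = 2493 C
n(e⁻) = 2493 / 96485 = 0.02584 mol
Al³⁺ + 3e⁻ → Al, so theoretical m(Al) = 0.008613 × 26.98 = 0.2324 g
Actual mass = 90.0% × 0.2324 = 0.209 g

0.209 g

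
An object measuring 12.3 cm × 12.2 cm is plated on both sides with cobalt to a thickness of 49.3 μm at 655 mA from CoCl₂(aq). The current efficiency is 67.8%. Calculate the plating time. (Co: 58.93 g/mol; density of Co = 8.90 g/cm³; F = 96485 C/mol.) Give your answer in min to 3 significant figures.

Plated area = 2 × 12.3 × 12.2 = 300.1 cm²
Volume = 300.1 × 49.3×10⁻⁴ cm = 1.479 cm³
m(Co) = 1.479 × 8.90 = 13.16 g
n(Co) = 13.16 / 58.93 = 0.2233 mol; n(e⁻) = 2 × 0.2233 = 0.4466 mol
Q = 0.4466 × 96485 / 0.678 = 63550 C
t = 63550 / 0.655 = 97020 s = 1620 min

1620 min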